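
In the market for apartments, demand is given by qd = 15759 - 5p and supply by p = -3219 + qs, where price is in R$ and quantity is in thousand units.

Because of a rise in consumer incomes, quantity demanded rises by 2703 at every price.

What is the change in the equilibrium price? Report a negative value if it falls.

Initially, 15759 - 5p = p + 3219, so 12540 = 6p and p = 2090, q = 5309.
After the shift, demand is qd = 18462 - 5p and supply is qs = p + 3219.
Setting them equal: 18462 - 5p = p + 3219 → 15243 = 6p, so p = 2540.5 and q = 5759.5.
Δp = 2540.5 − 2090 = +450.5.

+450.5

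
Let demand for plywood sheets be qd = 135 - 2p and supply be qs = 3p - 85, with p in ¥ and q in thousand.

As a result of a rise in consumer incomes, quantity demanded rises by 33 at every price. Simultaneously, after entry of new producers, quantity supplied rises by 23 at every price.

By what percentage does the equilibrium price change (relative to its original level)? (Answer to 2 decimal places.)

+4.55

Solve the original market: 135 - 2p = 3p - 85, hence p = 44 and q = 47.
With the change applied: demand qd = 168 - 2p, supply qs = 3p - 62.
Clearing the new market: 168 - 2p = 3p - 62, so p = 46 and q = 76.
%Δp = (46 − 44) / 44 × 100 = +4.55%.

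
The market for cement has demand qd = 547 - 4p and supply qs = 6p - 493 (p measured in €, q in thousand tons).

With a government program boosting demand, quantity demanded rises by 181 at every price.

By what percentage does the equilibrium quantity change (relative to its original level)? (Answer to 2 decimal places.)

+82.90

Initially, 547 - 4p = 6p - 493, so 1040 = 10p and p = 104, q = 131.
The new curves are qd = 728 - 4p (demand) and qs = 6p - 493 (supply).
Clearing the new market: 728 - 4p = 6p - 493, so p = 122.1 and q = 239.6.
%Δq = (239.6 − 131) / 131 × 100 = +82.90%.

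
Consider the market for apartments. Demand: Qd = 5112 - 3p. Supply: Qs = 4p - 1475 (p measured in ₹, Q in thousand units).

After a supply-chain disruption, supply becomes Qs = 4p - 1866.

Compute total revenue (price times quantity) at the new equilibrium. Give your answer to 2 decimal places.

Original equilibrium: 5112 - 3p = 4p - 1475 gives 6587 = 7p, so p = 941 and Q = 2289.
The shock moves the curves to Qd = 5112 - 3p and Qs = 4p - 1866.
New equilibrium: 5112 - 3p = 4p - 1866 ⇒ 6978 = 7p ⇒ p = 6978/7 ≈ 996.8571, Q = 14850/7 ≈ 2121.4286.
New expenditure = 996.8571 × 2121.4286 = 2114761.22.

2114761.22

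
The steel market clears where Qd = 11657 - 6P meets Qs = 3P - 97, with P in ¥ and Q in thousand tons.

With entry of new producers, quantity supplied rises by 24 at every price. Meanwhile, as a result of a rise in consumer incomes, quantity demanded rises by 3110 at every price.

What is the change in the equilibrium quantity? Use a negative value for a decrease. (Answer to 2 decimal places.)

Before the shock: 11657 - 6P = 3P - 97 ⇒ 11754 = 9P ⇒ P = 1306, Q = 3821.
With the change applied: demand Qd = 14767 - 6P, supply Qs = 3P - 73.
Clearing the new market: 14767 - 6P = 3P - 73, so P = 14840/9 ≈ 1648.8889 and Q = 14621/3 ≈ 4873.6667.
ΔQ = 4873.6667 − 3821 = +1052.67.

+1052.67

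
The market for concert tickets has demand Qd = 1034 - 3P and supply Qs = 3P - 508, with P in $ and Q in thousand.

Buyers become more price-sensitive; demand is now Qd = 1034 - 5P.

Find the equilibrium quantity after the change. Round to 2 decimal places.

70.25

Before the shock: 1034 - 3P = 3P - 508 ⇒ 1542 = 6P ⇒ P = 257, Q = 263.
With the change applied: demand Qd = 1034 - 5P, supply Qs = 3P - 508.
New equilibrium: 1034 - 5P = 3P - 508 ⇒ 1542 = 8P ⇒ P = 192.75, Q = 70.25.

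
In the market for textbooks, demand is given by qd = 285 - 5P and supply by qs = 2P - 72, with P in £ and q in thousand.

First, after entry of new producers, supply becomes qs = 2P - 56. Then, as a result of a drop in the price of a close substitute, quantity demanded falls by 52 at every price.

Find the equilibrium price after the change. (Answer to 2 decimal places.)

41.29

Solve the original market: 285 - 5P = 2P - 72, hence P = 51 and q = 30.
The shock moves the curves to qd = 233 - 5P and qs = 2P - 56.
Setting them equal: 233 - 5P = 2P - 56 → 289 = 7P, so P = 289/7 ≈ 41.2857 and q = 186/7 ≈ 26.5714.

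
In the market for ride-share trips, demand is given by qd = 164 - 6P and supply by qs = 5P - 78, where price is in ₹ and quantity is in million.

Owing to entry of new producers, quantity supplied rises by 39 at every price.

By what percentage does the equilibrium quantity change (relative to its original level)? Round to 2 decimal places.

Original equilibrium: 164 - 6P = 5P - 78 gives 242 = 11P, so P = 22 and q = 32.
The shock moves the curves to qd = 164 - 6P and qs = 5P - 39.
Setting them equal: 164 - 6P = 5P - 39 → 203 = 11P, so P = 203/11 ≈ 18.4545 and q = 586/11 ≈ 53.2727.
%Δq = (53.2727 − 32) / 32 × 100 = +66.48%.

+66.48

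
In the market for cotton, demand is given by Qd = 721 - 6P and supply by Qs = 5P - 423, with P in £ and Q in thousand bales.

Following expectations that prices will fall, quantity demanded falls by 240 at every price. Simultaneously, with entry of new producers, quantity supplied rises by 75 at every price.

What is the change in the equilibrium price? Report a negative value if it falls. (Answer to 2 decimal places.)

-28.64

Before the shock: 721 - 6P = 5P - 423 ⇒ 1144 = 11P ⇒ P = 104, Q = 97.
The new curves are Qd = 481 - 6P (demand) and Qs = 5P - 348 (supply).
New equilibrium: 481 - 6P = 5P - 348 ⇒ 829 = 11P ⇒ P = 829/11 ≈ 75.3636, Q = 317/11 ≈ 28.8182.
ΔP = 75.3636 − 104 = -28.64.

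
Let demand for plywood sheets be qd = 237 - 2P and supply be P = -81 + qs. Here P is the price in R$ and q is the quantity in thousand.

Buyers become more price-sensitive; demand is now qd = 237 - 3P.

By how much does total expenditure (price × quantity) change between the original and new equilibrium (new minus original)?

Original equilibrium: 237 - 2P = P + 81 gives 156 = 3P, so P = 52 and q = 133.
With the change applied: demand qd = 237 - 3P, supply qs = P + 81.
New equilibrium: 237 - 3P = P + 81 ⇒ 156 = 4P ⇒ P = 39, q = 120.
Expenditure moves from 52×133 = 6916 to 39×120 = 4680; change = -2236.

-2236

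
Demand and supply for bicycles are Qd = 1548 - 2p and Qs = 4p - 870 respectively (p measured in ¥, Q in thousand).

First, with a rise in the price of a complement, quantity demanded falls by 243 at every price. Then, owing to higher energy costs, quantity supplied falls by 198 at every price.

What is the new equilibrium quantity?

514

Initially, 1548 - 2p = 4p - 870, so 2418 = 6p and p = 403, Q = 742.
After the shift, demand is Qd = 1305 - 2p and supply is Qs = 4p - 1068.
Setting them equal: 1305 - 2p = 4p - 1068 → 2373 = 6p, so p = 395.5 and Q = 514.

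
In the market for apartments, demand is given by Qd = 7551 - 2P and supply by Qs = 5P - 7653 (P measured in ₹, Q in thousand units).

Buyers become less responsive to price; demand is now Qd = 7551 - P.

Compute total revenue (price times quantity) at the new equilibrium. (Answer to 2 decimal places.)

Original equilibrium: 7551 - 2P = 5P - 7653 gives 15204 = 7P, so P = 2172 and Q = 3207.
The new curves are Qd = 7551 - P (demand) and Qs = 5P - 7653 (supply).
Setting them equal: 7551 - P = 5P - 7653 → 15204 = 6P, so P = 2534 and Q = 5017.
New expenditure = 2534 × 5017 = 12713078.00.

12713078.00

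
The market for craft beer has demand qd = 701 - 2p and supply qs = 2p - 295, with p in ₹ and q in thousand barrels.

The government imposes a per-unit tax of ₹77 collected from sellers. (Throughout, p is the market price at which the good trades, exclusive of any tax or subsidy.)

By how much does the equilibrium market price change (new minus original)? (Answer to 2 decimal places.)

Solve the original market: 701 - 2p = 2p - 295, hence p = 249 and q = 203.
Since sellers keep the price net of the tax, the effective supply curve becomes qs = 2p - 449.
Equate the new curves: 701 - 2p = 2p - 449, giving 1150 = 4p, p = 287.5, q = 126.
Δp = 287.5 − 249 = +38.50.

+38.50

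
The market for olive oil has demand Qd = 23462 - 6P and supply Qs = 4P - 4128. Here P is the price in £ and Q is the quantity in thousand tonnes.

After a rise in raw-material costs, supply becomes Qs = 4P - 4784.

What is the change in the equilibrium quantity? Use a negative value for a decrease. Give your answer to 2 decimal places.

-393.60

Initially, 23462 - 6P = 4P - 4128, so 27590 = 10P and P = 2759, Q = 6908.
The new curves are Qd = 23462 - 6P (demand) and Qs = 4P - 4784 (supply).
Equate the new curves: 23462 - 6P = 4P - 4784, giving 28246 = 10P, P = 2824.6, Q = 6514.4.
ΔQ = 6514.4 − 6908 = -393.60.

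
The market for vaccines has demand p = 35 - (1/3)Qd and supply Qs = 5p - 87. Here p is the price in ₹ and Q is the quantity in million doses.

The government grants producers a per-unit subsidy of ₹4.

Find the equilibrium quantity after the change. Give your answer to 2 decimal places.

Before the shock: 105 - 3p = 5p - 87 ⇒ 192 = 8p ⇒ p = 24, Q = 33.
Since sellers receive the price plus the subsidy, the effective supply curve becomes Qs = 5p - 67.
Setting them equal: 105 - 3p = 5p - 67 → 172 = 8p, so p = 21.5 and Q = 40.5.

40.50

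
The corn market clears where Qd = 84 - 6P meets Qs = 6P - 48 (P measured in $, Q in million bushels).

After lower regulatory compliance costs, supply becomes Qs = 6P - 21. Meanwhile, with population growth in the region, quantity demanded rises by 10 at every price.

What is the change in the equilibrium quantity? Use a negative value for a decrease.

+18.5

Solve the original market: 84 - 6P = 6P - 48, hence P = 11 and Q = 18.
The new curves are Qd = 94 - 6P (demand) and Qs = 6P - 21 (supply).
Setting them equal: 94 - 6P = 6P - 21 → 115 = 12P, so P = 115/12 ≈ 9.5833 and Q = 36.5.
ΔQ = 36.5 − 18 = +18.5.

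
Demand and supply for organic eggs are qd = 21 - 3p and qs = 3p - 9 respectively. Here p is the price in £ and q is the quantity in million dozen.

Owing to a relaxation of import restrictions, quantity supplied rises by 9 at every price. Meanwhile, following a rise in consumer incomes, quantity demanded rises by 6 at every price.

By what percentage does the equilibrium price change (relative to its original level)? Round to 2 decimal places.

Original equilibrium: 21 - 3p = 3p - 9 gives 30 = 6p, so p = 5 and q = 6.
With the change applied: demand qd = 27 - 3p, supply qs = 3p.
New equilibrium: 27 - 3p = 3p ⇒ 27 = 6p ⇒ p = 4.5, q = 13.5.
%Δp = (4.5 − 5) / 5 × 100 = -10.00%.

-10.00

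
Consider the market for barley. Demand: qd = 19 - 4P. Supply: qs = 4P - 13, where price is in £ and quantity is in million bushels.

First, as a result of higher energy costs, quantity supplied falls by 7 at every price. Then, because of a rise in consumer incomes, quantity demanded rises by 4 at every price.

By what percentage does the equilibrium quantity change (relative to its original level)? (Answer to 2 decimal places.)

Initially, 19 - 4P = 4P - 13, so 32 = 8P and P = 4, q = 3.
With the change applied: demand qd = 23 - 4P, supply qs = 4P - 20.
Clearing the new market: 23 - 4P = 4P - 20, so P = 5.375 and q = 1.5.
%Δq = (1.5 − 3) / 3 × 100 = -50.00%.

-50.00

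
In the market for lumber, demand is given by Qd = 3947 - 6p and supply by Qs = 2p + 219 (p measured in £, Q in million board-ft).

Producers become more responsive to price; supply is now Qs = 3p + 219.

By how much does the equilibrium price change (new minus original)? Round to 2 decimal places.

Solve the original market: 3947 - 6p = 2p + 219, hence p = 466 and Q = 1151.
After the shift, demand is Qd = 3947 - 6p and supply is Qs = 3p + 219.
Clearing the new market: 3947 - 6p = 3p + 219, so p = 3728/9 ≈ 414.2222 and Q = 4385/3 ≈ 1461.6667.
Δp = 414.2222 − 466 = -51.78.

-51.78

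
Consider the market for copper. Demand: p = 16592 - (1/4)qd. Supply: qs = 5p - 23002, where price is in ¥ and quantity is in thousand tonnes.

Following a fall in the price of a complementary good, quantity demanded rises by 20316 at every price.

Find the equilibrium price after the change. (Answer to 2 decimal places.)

Initially, 66368 - 4p = 5p - 23002, so 89370 = 9p and p = 9930, q = 26648.
The shock moves the curves to qd = 86684 - 4p and qs = 5p - 23002.
New equilibrium: 86684 - 4p = 5p - 23002 ⇒ 109686 = 9p ⇒ p = 36562/3 ≈ 12187.3333, q = 113804/3 ≈ 37934.6667.

12187.33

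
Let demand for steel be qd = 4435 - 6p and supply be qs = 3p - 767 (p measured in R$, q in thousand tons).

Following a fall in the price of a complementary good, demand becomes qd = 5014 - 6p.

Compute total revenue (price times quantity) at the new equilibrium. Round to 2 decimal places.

745106.67

Before the shock: 4435 - 6p = 3p - 767 ⇒ 5202 = 9p ⇒ p = 578, q = 967.
The new curves are qd = 5014 - 6p (demand) and qs = 3p - 767 (supply).
Setting them equal: 5014 - 6p = 3p - 767 → 5781 = 9p, so p = 1927/3 ≈ 642.3333 and q = 1160.
New expenditure = 642.3333 × 1160 = 745106.67.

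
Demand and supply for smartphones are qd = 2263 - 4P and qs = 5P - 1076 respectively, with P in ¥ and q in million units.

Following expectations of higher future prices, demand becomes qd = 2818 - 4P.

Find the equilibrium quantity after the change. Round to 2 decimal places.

1087.33

Original equilibrium: 2263 - 4P = 5P - 1076 gives 3339 = 9P, so P = 371 and q = 779.
The new curves are qd = 2818 - 4P (demand) and qs = 5P - 1076 (supply).
Equate the new curves: 2818 - 4P = 5P - 1076, giving 3894 = 9P, P = 1298/3 ≈ 432.6667, q = 3262/3 ≈ 1087.3333.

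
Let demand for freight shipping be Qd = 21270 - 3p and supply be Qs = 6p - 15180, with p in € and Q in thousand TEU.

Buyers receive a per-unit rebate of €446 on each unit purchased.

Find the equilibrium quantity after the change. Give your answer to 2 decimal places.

10012.00

Before the shock: 21270 - 3p = 6p - 15180 ⇒ 36450 = 9p ⇒ p = 4050, Q = 9120.
Since buyers' out-of-pocket price is the market price minus the rebate, the effective demand curve becomes Qd = 22608 - 3p.
New equilibrium: 22608 - 3p = 6p - 15180 ⇒ 37788 = 9p ⇒ p = 12596/3 ≈ 4198.6667, Q = 10012.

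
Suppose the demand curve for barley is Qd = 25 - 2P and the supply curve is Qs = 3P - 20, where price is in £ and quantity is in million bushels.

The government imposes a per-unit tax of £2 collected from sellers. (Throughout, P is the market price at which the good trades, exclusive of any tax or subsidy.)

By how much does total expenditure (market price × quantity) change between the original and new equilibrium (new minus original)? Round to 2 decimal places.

Original equilibrium: 25 - 2P = 3P - 20 gives 45 = 5P, so P = 9 and Q = 7.
Since sellers keep the price net of the tax, the effective supply curve becomes Qs = 3P - 26.
Clearing the new market: 25 - 2P = 3P - 26, so P = 10.2 and Q = 4.6.
Expenditure moves from 9×7 = 63 to 10.2×4.6 = 46.92; change = -16.08.

-16.08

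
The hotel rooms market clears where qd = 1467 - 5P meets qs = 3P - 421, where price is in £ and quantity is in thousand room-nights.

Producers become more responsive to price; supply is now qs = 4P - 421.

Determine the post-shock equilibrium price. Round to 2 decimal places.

209.78

Initially, 1467 - 5P = 3P - 421, so 1888 = 8P and P = 236, q = 287.
The new curves are qd = 1467 - 5P (demand) and qs = 4P - 421 (supply).
Clearing the new market: 1467 - 5P = 4P - 421, so P = 1888/9 ≈ 209.7778 and q = 3763/9 ≈ 418.1111.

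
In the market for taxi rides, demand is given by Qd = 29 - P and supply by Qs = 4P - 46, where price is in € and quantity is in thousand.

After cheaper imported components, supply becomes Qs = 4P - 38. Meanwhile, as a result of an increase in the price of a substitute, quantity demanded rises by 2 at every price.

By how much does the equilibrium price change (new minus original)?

-1.2

Original equilibrium: 29 - P = 4P - 46 gives 75 = 5P, so P = 15 and Q = 14.
The shock moves the curves to Qd = 31 - P and Qs = 4P - 38.
Clearing the new market: 31 - P = 4P - 38, so P = 13.8 and Q = 17.2.
ΔP = 13.8 − 15 = -1.2.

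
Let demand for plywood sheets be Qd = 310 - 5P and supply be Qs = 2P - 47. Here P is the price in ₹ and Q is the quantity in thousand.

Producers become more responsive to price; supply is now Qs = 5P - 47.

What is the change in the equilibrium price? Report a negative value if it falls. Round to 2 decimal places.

Original equilibrium: 310 - 5P = 2P - 47 gives 357 = 7P, so P = 51 and Q = 55.
The shock moves the curves to Qd = 310 - 5P and Qs = 5P - 47.
Clearing the new market: 310 - 5P = 5P - 47, so P = 35.7 and Q = 131.5.
ΔP = 35.7 − 51 = -15.30.

-15.30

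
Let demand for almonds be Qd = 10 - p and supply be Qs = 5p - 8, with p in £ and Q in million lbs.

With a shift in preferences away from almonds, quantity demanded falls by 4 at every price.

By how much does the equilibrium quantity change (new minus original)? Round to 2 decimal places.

-3.33

Before the shock: 10 - p = 5p - 8 ⇒ 18 = 6p ⇒ p = 3, Q = 7.
The shock moves the curves to Qd = 6 - p and Qs = 5p - 8.
Setting them equal: 6 - p = 5p - 8 → 14 = 6p, so p = 7/3 ≈ 2.3333 and Q = 11/3 ≈ 3.6667.
ΔQ = 3.6667 − 7 = -3.33.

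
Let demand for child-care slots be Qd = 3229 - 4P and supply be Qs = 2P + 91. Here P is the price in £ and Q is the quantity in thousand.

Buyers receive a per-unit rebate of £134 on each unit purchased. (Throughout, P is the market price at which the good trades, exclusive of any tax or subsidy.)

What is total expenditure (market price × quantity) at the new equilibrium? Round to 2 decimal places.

805626.56

Original equilibrium: 3229 - 4P = 2P + 91 gives 3138 = 6P, so P = 523 and Q = 1137.
Since buyers' out-of-pocket price is the market price minus the rebate, the effective demand curve becomes Qd = 3765 - 4P.
Clearing the new market: 3765 - 4P = 2P + 91, so P = 1837/3 ≈ 612.3333 and Q = 3947/3 ≈ 1315.6667.
New expenditure = 612.3333 × 1315.6667 = 805626.56.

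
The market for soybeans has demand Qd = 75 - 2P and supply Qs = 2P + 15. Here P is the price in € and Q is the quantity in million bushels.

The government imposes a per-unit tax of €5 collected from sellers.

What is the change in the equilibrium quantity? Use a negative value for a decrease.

Original equilibrium: 75 - 2P = 2P + 15 gives 60 = 4P, so P = 15 and Q = 45.
Since sellers keep the price net of the tax, the effective supply curve becomes Qs = 2P + 5.
New equilibrium: 75 - 2P = 2P + 5 ⇒ 70 = 4P ⇒ P = 17.5, Q = 40.
ΔQ = 40 − 45 = -5.

-5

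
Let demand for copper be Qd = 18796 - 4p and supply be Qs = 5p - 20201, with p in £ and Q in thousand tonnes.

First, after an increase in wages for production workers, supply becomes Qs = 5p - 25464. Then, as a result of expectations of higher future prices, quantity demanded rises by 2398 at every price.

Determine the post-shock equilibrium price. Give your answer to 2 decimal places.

5184.22

Original equilibrium: 18796 - 4p = 5p - 20201 gives 38997 = 9p, so p = 4333 and Q = 1464.
The shock moves the curves to Qd = 21194 - 4p and Qs = 5p - 25464.
Equate the new curves: 21194 - 4p = 5p - 25464, giving 46658 = 9p, p = 46658/9 ≈ 5184.2222, Q = 4114/9 ≈ 457.1111.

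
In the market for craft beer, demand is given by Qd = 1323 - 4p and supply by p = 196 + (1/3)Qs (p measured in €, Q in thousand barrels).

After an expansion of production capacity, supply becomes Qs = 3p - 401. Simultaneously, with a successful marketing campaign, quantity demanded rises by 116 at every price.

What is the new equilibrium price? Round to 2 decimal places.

262.86

Before the shock: 1323 - 4p = 3p - 588 ⇒ 1911 = 7p ⇒ p = 273, Q = 231.
The shock moves the curves to Qd = 1439 - 4p and Qs = 3p - 401.
Equate the new curves: 1439 - 4p = 3p - 401, giving 1840 = 7p, p = 1840/7 ≈ 262.8571, Q = 2713/7 ≈ 387.5714.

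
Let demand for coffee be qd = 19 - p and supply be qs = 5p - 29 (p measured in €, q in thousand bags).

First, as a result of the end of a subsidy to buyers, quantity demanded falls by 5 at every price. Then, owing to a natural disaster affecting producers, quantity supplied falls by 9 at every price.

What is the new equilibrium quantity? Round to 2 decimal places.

Before the shock: 19 - p = 5p - 29 ⇒ 48 = 6p ⇒ p = 8, q = 11.
The shock moves the curves to qd = 14 - p and qs = 5p - 38.
New equilibrium: 14 - p = 5p - 38 ⇒ 52 = 6p ⇒ p = 26/3 ≈ 8.6667, q = 16/3 ≈ 5.3333.

5.33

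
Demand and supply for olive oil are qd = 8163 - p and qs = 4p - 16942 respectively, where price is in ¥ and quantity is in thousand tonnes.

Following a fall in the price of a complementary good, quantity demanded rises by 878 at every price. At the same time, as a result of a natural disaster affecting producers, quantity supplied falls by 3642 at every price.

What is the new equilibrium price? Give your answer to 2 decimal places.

5925.00

Initially, 8163 - p = 4p - 16942, so 25105 = 5p and p = 5021, q = 3142.
With the change applied: demand qd = 9041 - p, supply qs = 4p - 20584.
Setting them equal: 9041 - p = 4p - 20584 → 29625 = 5p, so p = 5925 and q = 3116.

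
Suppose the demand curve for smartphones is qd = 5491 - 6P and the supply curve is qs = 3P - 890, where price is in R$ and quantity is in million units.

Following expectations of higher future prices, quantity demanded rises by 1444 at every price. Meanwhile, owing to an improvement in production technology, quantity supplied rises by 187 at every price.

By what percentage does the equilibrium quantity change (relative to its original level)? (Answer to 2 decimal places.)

Before the shock: 5491 - 6P = 3P - 890 ⇒ 6381 = 9P ⇒ P = 709, q = 1237.
With the change applied: demand qd = 6935 - 6P, supply qs = 3P - 703.
Clearing the new market: 6935 - 6P = 3P - 703, so P = 2546/3 ≈ 848.6667 and q = 1843.
%Δq = (1843 − 1237) / 1237 × 100 = +48.99%.

+48.99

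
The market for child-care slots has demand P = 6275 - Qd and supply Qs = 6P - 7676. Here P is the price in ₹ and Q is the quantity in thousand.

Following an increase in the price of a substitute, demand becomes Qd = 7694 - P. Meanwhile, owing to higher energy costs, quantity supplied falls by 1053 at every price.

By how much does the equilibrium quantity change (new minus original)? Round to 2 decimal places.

+1065.86

Initially, 6275 - P = 6P - 7676, so 13951 = 7P and P = 1993, Q = 4282.
After the shift, demand is Qd = 7694 - P and supply is Qs = 6P - 8729.
Setting them equal: 7694 - P = 6P - 8729 → 16423 = 7P, so P = 16423/7 ≈ 2346.1429 and Q = 37435/7 ≈ 5347.8571.
ΔQ = 5347.8571 − 4282 = +1065.86.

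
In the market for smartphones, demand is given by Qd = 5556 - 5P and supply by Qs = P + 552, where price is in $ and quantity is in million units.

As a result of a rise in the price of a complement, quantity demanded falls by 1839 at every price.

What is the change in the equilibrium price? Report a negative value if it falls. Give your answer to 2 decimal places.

-306.50

Solve the original market: 5556 - 5P = P + 552, hence P = 834 and Q = 1386.
The new curves are Qd = 3717 - 5P (demand) and Qs = P + 552 (supply).
Setting them equal: 3717 - 5P = P + 552 → 3165 = 6P, so P = 527.5 and Q = 1079.5.
ΔP = 527.5 − 834 = -306.50.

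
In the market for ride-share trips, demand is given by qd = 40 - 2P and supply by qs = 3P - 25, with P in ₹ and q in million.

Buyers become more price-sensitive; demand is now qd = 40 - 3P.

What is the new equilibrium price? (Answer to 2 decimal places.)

Before the shock: 40 - 2P = 3P - 25 ⇒ 65 = 5P ⇒ P = 13, q = 14.
With the change applied: demand qd = 40 - 3P, supply qs = 3P - 25.
New equilibrium: 40 - 3P = 3P - 25 ⇒ 65 = 6P ⇒ P = 65/6 ≈ 10.8333, q = 7.5.

10.83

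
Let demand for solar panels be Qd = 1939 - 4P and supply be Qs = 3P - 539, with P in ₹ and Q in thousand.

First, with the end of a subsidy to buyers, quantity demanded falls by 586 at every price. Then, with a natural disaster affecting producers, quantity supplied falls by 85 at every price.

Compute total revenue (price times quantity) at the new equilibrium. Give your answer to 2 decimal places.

Solve the original market: 1939 - 4P = 3P - 539, hence P = 354 and Q = 523.
After the shift, demand is Qd = 1353 - 4P and supply is Qs = 3P - 624.
Clearing the new market: 1353 - 4P = 3P - 624, so P = 1977/7 ≈ 282.4286 and Q = 1563/7 ≈ 223.2857.
New expenditure = 282.4286 × 223.2857 = 63062.27.

63062.27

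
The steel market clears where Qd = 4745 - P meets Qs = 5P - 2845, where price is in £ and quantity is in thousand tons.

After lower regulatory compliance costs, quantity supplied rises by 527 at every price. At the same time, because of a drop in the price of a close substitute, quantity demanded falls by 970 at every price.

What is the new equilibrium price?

1015.5

Before the shock: 4745 - P = 5P - 2845 ⇒ 7590 = 6P ⇒ P = 1265, Q = 3480.
The shock moves the curves to Qd = 3775 - P and Qs = 5P - 2318.
New equilibrium: 3775 - P = 5P - 2318 ⇒ 6093 = 6P ⇒ P = 1015.5, Q = 2759.5.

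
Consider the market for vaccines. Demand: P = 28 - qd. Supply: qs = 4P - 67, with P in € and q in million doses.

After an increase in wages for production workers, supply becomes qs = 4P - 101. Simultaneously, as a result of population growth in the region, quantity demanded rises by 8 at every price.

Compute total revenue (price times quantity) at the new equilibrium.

Solve the original market: 28 - P = 4P - 67, hence P = 19 and q = 9.
With the change applied: demand qd = 36 - P, supply qs = 4P - 101.
Setting them equal: 36 - P = 4P - 101 → 137 = 5P, so P = 27.4 and q = 8.6.
New expenditure = 27.4 × 8.6 = 235.64.

235.64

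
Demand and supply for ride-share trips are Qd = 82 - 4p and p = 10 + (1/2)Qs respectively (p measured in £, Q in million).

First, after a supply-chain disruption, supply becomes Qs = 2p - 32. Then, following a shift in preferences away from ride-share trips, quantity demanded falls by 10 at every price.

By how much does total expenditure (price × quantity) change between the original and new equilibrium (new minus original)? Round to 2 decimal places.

Solve the original market: 82 - 4p = 2p - 20, hence p = 17 and Q = 14.
After the shift, demand is Qd = 72 - 4p and supply is Qs = 2p - 32.
Equate the new curves: 72 - 4p = 2p - 32, giving 104 = 6p, p = 52/3 ≈ 17.3333, Q = 8/3 ≈ 2.6667.
Expenditure moves from 17×14 = 238 to 17.3333×2.6667 = 46.2222; change = -191.78.

-191.78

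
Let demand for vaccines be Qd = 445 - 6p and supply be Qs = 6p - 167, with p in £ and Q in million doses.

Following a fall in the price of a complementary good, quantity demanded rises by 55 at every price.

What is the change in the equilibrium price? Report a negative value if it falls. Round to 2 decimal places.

Before the shock: 445 - 6p = 6p - 167 ⇒ 612 = 12p ⇒ p = 51, Q = 139.
With the change applied: demand Qd = 500 - 6p, supply Qs = 6p - 167.
Clearing the new market: 500 - 6p = 6p - 167, so p = 667/12 ≈ 55.5833 and Q = 166.5.
Δp = 55.5833 − 51 = +4.58.

+4.58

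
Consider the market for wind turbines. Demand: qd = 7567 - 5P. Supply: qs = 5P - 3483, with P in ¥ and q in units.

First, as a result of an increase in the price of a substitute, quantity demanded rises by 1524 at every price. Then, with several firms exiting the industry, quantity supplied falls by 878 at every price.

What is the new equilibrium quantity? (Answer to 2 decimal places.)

Original equilibrium: 7567 - 5P = 5P - 3483 gives 11050 = 10P, so P = 1105 and q = 2042.
The new curves are qd = 9091 - 5P (demand) and qs = 5P - 4361 (supply).
Equate the new curves: 9091 - 5P = 5P - 4361, giving 13452 = 10P, P = 1345.2, q = 2365.

2365.00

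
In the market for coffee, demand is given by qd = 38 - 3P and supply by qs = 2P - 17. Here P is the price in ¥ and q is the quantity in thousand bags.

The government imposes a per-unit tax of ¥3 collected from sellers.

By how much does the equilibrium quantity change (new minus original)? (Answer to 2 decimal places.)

Solve the original market: 38 - 3P = 2P - 17, hence P = 11 and q = 5.
Since sellers keep the price net of the tax, the effective supply curve becomes qs = 2P - 23.
New equilibrium: 38 - 3P = 2P - 23 ⇒ 61 = 5P ⇒ P = 12.2, q = 1.4.
Δq = 1.4 − 5 = -3.60.

-3.60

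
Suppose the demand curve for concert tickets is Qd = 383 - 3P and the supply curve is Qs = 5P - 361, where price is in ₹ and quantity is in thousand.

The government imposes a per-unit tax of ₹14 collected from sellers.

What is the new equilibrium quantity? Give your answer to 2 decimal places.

77.75

Original equilibrium: 383 - 3P = 5P - 361 gives 744 = 8P, so P = 93 and Q = 104.
Since sellers keep the price net of the tax, the effective supply curve becomes Qs = 5P - 431.
Equate the new curves: 383 - 3P = 5P - 431, giving 814 = 8P, P = 101.75, Q = 77.75.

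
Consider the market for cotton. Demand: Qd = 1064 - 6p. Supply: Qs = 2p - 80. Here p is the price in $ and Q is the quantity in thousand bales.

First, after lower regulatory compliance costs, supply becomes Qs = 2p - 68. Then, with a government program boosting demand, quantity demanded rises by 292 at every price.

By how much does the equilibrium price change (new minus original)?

Original equilibrium: 1064 - 6p = 2p - 80 gives 1144 = 8p, so p = 143 and Q = 206.
After the shift, demand is Qd = 1356 - 6p and supply is Qs = 2p - 68.
New equilibrium: 1356 - 6p = 2p - 68 ⇒ 1424 = 8p ⇒ p = 178, Q = 288.
Δp = 178 − 143 = +35.

+35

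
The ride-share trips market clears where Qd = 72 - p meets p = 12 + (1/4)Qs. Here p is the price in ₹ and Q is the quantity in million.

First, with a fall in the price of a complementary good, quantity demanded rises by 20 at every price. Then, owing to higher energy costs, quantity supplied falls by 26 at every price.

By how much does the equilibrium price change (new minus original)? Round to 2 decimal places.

Original equilibrium: 72 - p = 4p - 48 gives 120 = 5p, so p = 24 and Q = 48.
After the shift, demand is Qd = 92 - p and supply is Qs = 4p - 74.
New equilibrium: 92 - p = 4p - 74 ⇒ 166 = 5p ⇒ p = 33.2, Q = 58.8.
Δp = 33.2 − 24 = +9.20.

+9.20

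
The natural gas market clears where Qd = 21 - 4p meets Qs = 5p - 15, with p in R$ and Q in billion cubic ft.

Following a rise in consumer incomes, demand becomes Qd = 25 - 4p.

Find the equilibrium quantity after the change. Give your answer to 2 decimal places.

Initially, 21 - 4p = 5p - 15, so 36 = 9p and p = 4, Q = 5.
The new curves are Qd = 25 - 4p (demand) and Qs = 5p - 15 (supply).
New equilibrium: 25 - 4p = 5p - 15 ⇒ 40 = 9p ⇒ p = 40/9 ≈ 4.4444, Q = 65/9 ≈ 7.2222.

7.22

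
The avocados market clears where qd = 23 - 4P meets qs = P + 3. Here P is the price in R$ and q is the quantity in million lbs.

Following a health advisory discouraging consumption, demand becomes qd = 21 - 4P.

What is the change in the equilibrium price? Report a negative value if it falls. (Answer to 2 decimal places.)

Before the shock: 23 - 4P = P + 3 ⇒ 20 = 5P ⇒ P = 4, q = 7.
After the shift, demand is qd = 21 - 4P and supply is qs = P + 3.
Setting them equal: 21 - 4P = P + 3 → 18 = 5P, so P = 3.6 and q = 6.6.
ΔP = 3.6 − 4 = -0.40.

-0.40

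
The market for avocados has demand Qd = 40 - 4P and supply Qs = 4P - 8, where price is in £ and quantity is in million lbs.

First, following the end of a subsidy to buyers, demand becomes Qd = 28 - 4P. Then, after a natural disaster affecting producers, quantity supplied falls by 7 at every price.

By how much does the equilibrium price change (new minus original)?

-0.625

Solve the original market: 40 - 4P = 4P - 8, hence P = 6 and Q = 16.
After the shift, demand is Qd = 28 - 4P and supply is Qs = 4P - 15.
New equilibrium: 28 - 4P = 4P - 15 ⇒ 43 = 8P ⇒ P = 5.375, Q = 6.5.
ΔP = 5.375 − 6 = -0.625.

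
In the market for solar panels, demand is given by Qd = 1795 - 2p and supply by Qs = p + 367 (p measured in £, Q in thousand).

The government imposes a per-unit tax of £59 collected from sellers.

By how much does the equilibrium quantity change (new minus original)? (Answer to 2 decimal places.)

Initially, 1795 - 2p = p + 367, so 1428 = 3p and p = 476, Q = 843.
Since sellers keep the price net of the tax, the effective supply curve becomes Qs = p + 308.
New equilibrium: 1795 - 2p = p + 308 ⇒ 1487 = 3p ⇒ p = 1487/3 ≈ 495.6667, Q = 2411/3 ≈ 803.6667.
ΔQ = 803.6667 − 843 = -39.33.

-39.33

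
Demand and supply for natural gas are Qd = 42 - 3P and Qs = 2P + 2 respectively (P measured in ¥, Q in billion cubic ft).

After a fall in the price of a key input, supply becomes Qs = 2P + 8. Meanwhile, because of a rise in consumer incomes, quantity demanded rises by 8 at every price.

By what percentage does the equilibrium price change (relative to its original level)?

+5

Solve the original market: 42 - 3P = 2P + 2, hence P = 8 and Q = 18.
With the change applied: demand Qd = 50 - 3P, supply Qs = 2P + 8.
Clearing the new market: 50 - 3P = 2P + 8, so P = 8.4 and Q = 24.8.
%ΔP = (8.4 − 8) / 8 × 100 = +5%.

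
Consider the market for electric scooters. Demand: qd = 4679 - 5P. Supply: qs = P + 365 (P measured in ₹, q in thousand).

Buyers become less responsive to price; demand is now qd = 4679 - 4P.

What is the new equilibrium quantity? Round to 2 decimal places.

Original equilibrium: 4679 - 5P = P + 365 gives 4314 = 6P, so P = 719 and q = 1084.
The shock moves the curves to qd = 4679 - 4P and qs = P + 365.
New equilibrium: 4679 - 4P = P + 365 ⇒ 4314 = 5P ⇒ P = 862.8, q = 1227.8.

1227.80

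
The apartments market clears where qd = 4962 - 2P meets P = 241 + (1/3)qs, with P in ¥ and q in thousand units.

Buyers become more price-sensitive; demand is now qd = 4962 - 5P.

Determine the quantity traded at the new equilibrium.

Before the shock: 4962 - 2P = 3P - 723 ⇒ 5685 = 5P ⇒ P = 1137, q = 2688.
After the shift, demand is qd = 4962 - 5P and supply is qs = 3P - 723.
Setting them equal: 4962 - 5P = 3P - 723 → 5685 = 8P, so P = 710.625 and q = 1408.875.

1408.875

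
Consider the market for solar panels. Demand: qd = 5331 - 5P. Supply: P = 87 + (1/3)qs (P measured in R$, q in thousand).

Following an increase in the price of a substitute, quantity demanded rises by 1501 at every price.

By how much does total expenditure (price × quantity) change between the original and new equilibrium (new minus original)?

Solve the original market: 5331 - 5P = 3P - 261, hence P = 699 and q = 1836.
The new curves are qd = 6832 - 5P (demand) and qs = 3P - 261 (supply).
New equilibrium: 6832 - 5P = 3P - 261 ⇒ 7093 = 8P ⇒ P = 886.625, q = 2398.875.
Expenditure moves from 699×1836 = 1283364 to 886.625×2398.875 = 2126902.546875; change = +843538.546875.

+843538.546875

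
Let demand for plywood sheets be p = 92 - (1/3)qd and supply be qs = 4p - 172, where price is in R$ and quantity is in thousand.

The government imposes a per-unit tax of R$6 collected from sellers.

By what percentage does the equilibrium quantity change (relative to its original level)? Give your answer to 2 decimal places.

-12.24

Initially, 276 - 3p = 4p - 172, so 448 = 7p and p = 64, q = 84.
Since sellers keep the price net of the tax, the effective supply curve becomes qs = 4p - 196.
New equilibrium: 276 - 3p = 4p - 196 ⇒ 472 = 7p ⇒ p = 472/7 ≈ 67.4286, q = 516/7 ≈ 73.7143.
%Δq = (73.7143 − 84) / 84 × 100 = -12.24%.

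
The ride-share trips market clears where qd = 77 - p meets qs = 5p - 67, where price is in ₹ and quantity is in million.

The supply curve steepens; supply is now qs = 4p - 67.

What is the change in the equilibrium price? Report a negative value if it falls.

Solve the original market: 77 - p = 5p - 67, hence p = 24 and q = 53.
The new curves are qd = 77 - p (demand) and qs = 4p - 67 (supply).
Equate the new curves: 77 - p = 4p - 67, giving 144 = 5p, p = 28.8, q = 48.2.
Δp = 28.8 − 24 = +4.8.

+4.8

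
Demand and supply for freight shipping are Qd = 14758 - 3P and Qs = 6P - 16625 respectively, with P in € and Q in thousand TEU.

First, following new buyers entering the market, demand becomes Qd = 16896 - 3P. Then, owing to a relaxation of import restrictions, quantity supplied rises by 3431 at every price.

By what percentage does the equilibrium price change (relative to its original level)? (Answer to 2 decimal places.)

Initially, 14758 - 3P = 6P - 16625, so 31383 = 9P and P = 3487, Q = 4297.
The shock moves the curves to Qd = 16896 - 3P and Qs = 6P - 13194.
New equilibrium: 16896 - 3P = 6P - 13194 ⇒ 30090 = 9P ⇒ P = 10030/3 ≈ 3343.3333, Q = 6866.
%ΔP = (3343.3333 − 3487) / 3487 × 100 = -4.12%.

-4.12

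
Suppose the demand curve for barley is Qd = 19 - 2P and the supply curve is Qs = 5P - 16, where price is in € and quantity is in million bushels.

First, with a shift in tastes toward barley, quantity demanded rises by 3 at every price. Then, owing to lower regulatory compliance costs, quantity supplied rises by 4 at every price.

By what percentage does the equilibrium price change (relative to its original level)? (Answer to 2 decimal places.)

-2.86

Solve the original market: 19 - 2P = 5P - 16, hence P = 5 and Q = 9.
With the change applied: demand Qd = 22 - 2P, supply Qs = 5P - 12.
Setting them equal: 22 - 2P = 5P - 12 → 34 = 7P, so P = 34/7 ≈ 4.8571 and Q = 86/7 ≈ 12.2857.
%ΔP = (4.8571 − 5) / 5 × 100 = -2.86%.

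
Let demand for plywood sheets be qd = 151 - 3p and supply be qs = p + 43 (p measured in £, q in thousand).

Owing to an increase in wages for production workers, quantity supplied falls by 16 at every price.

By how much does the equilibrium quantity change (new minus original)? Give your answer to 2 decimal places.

Solve the original market: 151 - 3p = p + 43, hence p = 27 and q = 70.
The shock moves the curves to qd = 151 - 3p and qs = p + 27.
Setting them equal: 151 - 3p = p + 27 → 124 = 4p, so p = 31 and q = 58.
Δq = 58 − 70 = -12.00.

-12.00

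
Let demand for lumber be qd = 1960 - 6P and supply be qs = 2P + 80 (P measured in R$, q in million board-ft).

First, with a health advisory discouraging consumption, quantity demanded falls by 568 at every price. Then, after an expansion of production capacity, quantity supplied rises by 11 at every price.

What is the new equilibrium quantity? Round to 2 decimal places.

416.25

Initially, 1960 - 6P = 2P + 80, so 1880 = 8P and P = 235, q = 550.
The shock moves the curves to qd = 1392 - 6P and qs = 2P + 91.
Equate the new curves: 1392 - 6P = 2P + 91, giving 1301 = 8P, P = 162.625, q = 416.25.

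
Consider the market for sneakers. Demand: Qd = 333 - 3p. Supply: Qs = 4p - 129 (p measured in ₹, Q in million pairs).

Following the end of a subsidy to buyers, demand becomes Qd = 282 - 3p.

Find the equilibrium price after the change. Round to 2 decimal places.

58.71

Original equilibrium: 333 - 3p = 4p - 129 gives 462 = 7p, so p = 66 and Q = 135.
With the change applied: demand Qd = 282 - 3p, supply Qs = 4p - 129.
Equate the new curves: 282 - 3p = 4p - 129, giving 411 = 7p, p = 411/7 ≈ 58.7143, Q = 741/7 ≈ 105.8571.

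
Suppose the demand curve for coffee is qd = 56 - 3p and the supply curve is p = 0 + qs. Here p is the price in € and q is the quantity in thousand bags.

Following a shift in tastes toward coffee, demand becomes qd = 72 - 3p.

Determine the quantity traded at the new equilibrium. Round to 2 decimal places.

18.00

Before the shock: 56 - 3p = p ⇒ 56 = 4p ⇒ p = 14, q = 14.
The new curves are qd = 72 - 3p (demand) and qs = p (supply).
Clearing the new market: 72 - 3p = p, so p = 18 and q = 18.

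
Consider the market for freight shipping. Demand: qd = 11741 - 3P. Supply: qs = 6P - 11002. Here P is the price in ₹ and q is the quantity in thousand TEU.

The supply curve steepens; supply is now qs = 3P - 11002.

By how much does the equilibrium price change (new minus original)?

+1263.5

Solve the original market: 11741 - 3P = 6P - 11002, hence P = 2527 and q = 4160.
After the shift, demand is qd = 11741 - 3P and supply is qs = 3P - 11002.
New equilibrium: 11741 - 3P = 3P - 11002 ⇒ 22743 = 6P ⇒ P = 3790.5, q = 369.5.
ΔP = 3790.5 − 2527 = +1263.5.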